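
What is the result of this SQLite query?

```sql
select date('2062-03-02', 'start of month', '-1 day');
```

`start of month` rewinds 2062-03-02 to 2062-03-01.
Going back 1 day from 2062-03-01 reaches 2062-02-28 (last day of February, 28 days).

2062-02-28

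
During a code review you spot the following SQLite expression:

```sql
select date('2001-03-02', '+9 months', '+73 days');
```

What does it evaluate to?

Adding +9 months to 2001-03-02 gives 2001-12-02.
Applying '+73 days' to 2001-12-02: counting 73 days forward gives 2002-02-13.

2002-02-13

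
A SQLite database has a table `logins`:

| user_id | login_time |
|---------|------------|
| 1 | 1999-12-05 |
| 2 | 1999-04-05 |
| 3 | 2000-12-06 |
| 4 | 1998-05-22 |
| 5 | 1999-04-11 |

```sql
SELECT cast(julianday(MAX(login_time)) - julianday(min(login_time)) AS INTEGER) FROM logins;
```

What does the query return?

929

MIN = 1998-05-22, MAX = 2000-12-06.
9 days remain in May 1998 after the 22nd (31 − 22).
Full months from June 1998 through November 2000 contribute their day counts.
Then 6 days into December 2000.
Total: 9 + 30 + 31 + 31 + 30 + 31 + 30 + 31 + 31 + 28 + 31 + 30 + 31 + 30 + 31 + 31 + 30 + 31 + 30 + 31 + 31 + 29 + 31 + 30 + 31 + 30 + 31 + 31 + 30 + 31 + 30 + 6 = 929.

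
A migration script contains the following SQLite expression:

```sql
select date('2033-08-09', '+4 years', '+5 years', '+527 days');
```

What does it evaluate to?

Adding +4 years to 2033-08-09 gives 2037-08-09.
Adding +5 years to 2037-08-09 gives 2042-08-09.
Applying '+527 days' to 2042-08-09: counting 527 days forward gives 2044-01-18.

2044-01-18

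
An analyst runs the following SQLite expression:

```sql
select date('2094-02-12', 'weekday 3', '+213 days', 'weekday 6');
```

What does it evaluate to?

`weekday 3` advances to the next Wednesday; 2094-02-12 is a Friday, so it moves forward to 2094-02-17.
Applying '+213 days' to 2094-02-17: counting 213 days forward gives 2094-09-18.
`weekday 6` advances to the next Saturday; 2094-09-18 is already a Saturday, so it stays at 2094-09-18.

2094-09-18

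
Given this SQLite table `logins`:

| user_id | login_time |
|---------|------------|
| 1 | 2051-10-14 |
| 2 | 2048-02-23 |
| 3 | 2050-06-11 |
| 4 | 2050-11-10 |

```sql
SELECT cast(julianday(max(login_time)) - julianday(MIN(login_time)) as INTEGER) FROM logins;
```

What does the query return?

1329

MIN = 2048-02-23, MAX = 2051-10-14.
6 days remain in February 2048 after the 23rd (29 − 23).
Full months from March 2048 through September 2051 contribute their day counts.
Then 14 days into October 2051.
Total: 6 + 31 + 30 + 31 + 30 + 31 + 31 + 30 + 31 + 30 + 31 + 31 + 28 + 31 + 30 + 31 + 30 + 31 + 31 + 30 + 31 + 30 + 31 + 31 + 28 + 31 + 30 + 31 + 30 + 31 + 31 + 30 + 31 + 30 + 31 + 31 + 28 + 31 + 30 + 31 + 30 + 31 + 31 + 30 + 14 = 1329.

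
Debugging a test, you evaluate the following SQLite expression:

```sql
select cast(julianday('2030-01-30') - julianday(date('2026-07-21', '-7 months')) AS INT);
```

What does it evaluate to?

1501

Adding -7 months to 2026-07-21 gives 2025-12-21.
10 days remain in December 2025 after the 21st (31 − 21).
Full months from January 2026 through December 2029 contribute their day counts.
Then 30 days into January 2030.
Total: 10 + 31 + 28 + 31 + 30 + 31 + 30 + 31 + 31 + 30 + 31 + 30 + 31 + 31 + 28 + 31 + 30 + 31 + 30 + 31 + 31 + 30 + 31 + 30 + 31 + 31 + 29 + 31 + 30 + 31 + 30 + 31 + 31 + 30 + 31 + 30 + 31 + 31 + 28 + 31 + 30 + 31 + 30 + 31 + 31 + 30 + 31 + 30 + 31 + 30 = 1501.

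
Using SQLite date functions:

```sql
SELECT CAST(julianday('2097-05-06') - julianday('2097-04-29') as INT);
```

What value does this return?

1 day remains in April 2097 after the 29th (30 − 29).
Then 6 days into May 2097.
Total: 1 + 6 = 7.

7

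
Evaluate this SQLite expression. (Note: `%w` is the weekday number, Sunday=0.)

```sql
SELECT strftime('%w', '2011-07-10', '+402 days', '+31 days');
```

6

First apply '+402 days', '+31 days': 2011-07-10 → 2012-09-15.
2012-09-15 is a Saturday; with Sunday=0 that is 6.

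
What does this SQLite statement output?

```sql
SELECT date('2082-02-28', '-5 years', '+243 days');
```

Adding -5 years to 2082-02-28 gives 2077-02-28.
Applying '+243 days' to 2077-02-28: counting 243 days forward gives 2077-10-29.

2077-10-29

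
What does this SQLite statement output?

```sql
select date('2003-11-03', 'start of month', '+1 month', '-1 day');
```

2003-11-30

`start of month` rewinds 2003-11-03 to 2003-11-01.
Adding +1 month to 2003-11-01 gives 2003-12-01.
Going back 1 day from 2003-12-01 reaches 2003-11-30 (last day of November, 30 days).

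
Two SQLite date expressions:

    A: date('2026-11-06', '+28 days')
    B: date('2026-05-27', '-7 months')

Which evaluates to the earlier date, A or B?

A = 2026-12-04.
B = 2025-10-27.
B is earlier.

B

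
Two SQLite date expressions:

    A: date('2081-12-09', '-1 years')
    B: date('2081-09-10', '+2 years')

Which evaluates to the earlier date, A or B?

A

A = 2080-12-09.
B = 2083-09-10.
A is earlier.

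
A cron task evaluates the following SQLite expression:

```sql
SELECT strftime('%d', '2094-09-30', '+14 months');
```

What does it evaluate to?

30

First apply '+14 months': 2094-09-30 → 2095-11-30.
`%d` extracts the 2-digit day of month: 30.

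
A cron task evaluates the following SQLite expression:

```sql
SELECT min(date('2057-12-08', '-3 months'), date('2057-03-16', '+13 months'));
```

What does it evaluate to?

date('2057-12-08', '-3 months') → 2057-09-08.
date('2057-03-16', '+13 months') → 2058-04-16.
Earlier of the two is 2057-09-08.

2057-09-08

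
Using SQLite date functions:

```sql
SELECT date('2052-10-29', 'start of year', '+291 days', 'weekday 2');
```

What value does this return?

2052-10-22

`start of year` rewinds 2052-10-29 to 2052-01-01.
Applying '+291 days' to 2052-01-01: counting 291 days forward gives 2052-10-18.
`weekday 2` advances to the next Tuesday; 2052-10-18 is a Friday, so it moves forward to 2052-10-22.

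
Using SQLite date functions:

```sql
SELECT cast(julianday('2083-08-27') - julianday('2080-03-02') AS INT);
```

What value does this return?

29 days remain in March 2080 after the 2nd (31 − 2).
Full months from April 2080 through July 2083 contribute their day counts.
Then 27 days into August 2083.
Total: 29 + 30 + 31 + 30 + 31 + 31 + 30 + 31 + 30 + 31 + 31 + 28 + 31 + 30 + 31 + 30 + 31 + 31 + 30 + 31 + 30 + 31 + 31 + 28 + 31 + 30 + 31 + 30 + 31 + 31 + 30 + 31 + 30 + 31 + 31 + 28 + 31 + 30 + 31 + 30 + 31 + 27 = 1273.

1273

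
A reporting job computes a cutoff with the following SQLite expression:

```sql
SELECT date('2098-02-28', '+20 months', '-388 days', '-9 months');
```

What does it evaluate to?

2098-01-05

Adding +20 months to 2098-02-28 gives 2099-10-28.
Applying '-388 days' to 2099-10-28: counting 388 days back gives 2098-10-05.
Adding -9 months to 2098-10-05 gives 2098-01-05.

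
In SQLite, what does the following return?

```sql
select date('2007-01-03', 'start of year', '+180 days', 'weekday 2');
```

2007-07-03

`start of year` rewinds 2007-01-03 to 2007-01-01.
Applying '+180 days' to 2007-01-01: counting 180 days forward gives 2007-06-30.
`weekday 2` advances to the next Tuesday; 2007-06-30 is a Saturday, so it moves forward to 2007-07-03.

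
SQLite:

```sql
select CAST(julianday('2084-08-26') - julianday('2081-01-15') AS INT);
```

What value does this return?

1319

16 days remain in January 2081 after the 15th (31 − 15).
Full months from February 2081 through July 2084 contribute their day counts.
Then 26 days into August 2084.
Total: 16 + 28 + 31 + 30 + 31 + 30 + 31 + 31 + 30 + 31 + 30 + 31 + 31 + 28 + 31 + 30 + 31 + 30 + 31 + 31 + 30 + 31 + 30 + 31 + 31 + 28 + 31 + 30 + 31 + 30 + 31 + 31 + 30 + 31 + 30 + 31 + 31 + 29 + 31 + 30 + 31 + 30 + 31 + 26 = 1319.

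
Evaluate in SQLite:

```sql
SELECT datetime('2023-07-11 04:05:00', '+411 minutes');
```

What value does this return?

411 minutes = 6h 51m; +411 minutes from 2023-07-11 04:05:00 is 2023-07-11 10:56:00.

2023-07-11 10:56:00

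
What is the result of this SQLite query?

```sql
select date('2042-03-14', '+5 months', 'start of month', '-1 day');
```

2042-07-31

Adding +5 months to 2042-03-14 gives 2042-08-14.
`start of month` rewinds 2042-08-14 to 2042-08-01.
Going back 1 day from 2042-08-01 reaches 2042-07-31 (last day of July, 31 days).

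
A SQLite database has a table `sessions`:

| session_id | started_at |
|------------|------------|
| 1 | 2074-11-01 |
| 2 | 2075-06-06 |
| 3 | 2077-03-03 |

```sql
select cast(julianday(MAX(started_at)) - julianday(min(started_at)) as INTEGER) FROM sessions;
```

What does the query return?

MIN = 2074-11-01, MAX = 2077-03-03.
29 days remain in November 2074 after the 1st (30 − 1).
Full months from December 2074 through February 2077 contribute their day counts.
Then 3 days into March 2077.
Total: 29 + 31 + 31 + 28 + 31 + 30 + 31 + 30 + 31 + 31 + 30 + 31 + 30 + 31 + 31 + 29 + 31 + 30 + 31 + 30 + 31 + 31 + 30 + 31 + 30 + 31 + 31 + 28 + 3 = 853.

853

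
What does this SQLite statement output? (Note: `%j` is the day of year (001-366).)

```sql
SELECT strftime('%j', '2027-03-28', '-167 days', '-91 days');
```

194

First apply '-167 days', '-91 days': 2027-03-28 → 2026-07-13.
Day-of-year for 2026-07-13: days since 2026-01-01 inclusive = 194, zero-padded to 194.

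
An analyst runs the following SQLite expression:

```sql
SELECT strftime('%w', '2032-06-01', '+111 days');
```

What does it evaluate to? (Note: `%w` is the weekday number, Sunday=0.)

1

First apply '+111 days': 2032-06-01 → 2032-09-20.
2032-09-20 is a Monday; with Sunday=0 that is 1.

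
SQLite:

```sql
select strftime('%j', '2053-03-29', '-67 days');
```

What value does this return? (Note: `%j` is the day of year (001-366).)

021

First apply '-67 days': 2053-03-29 → 2053-01-21.
Day-of-year for 2053-01-21: days since 2053-01-01 inclusive = 21, zero-padded to 021.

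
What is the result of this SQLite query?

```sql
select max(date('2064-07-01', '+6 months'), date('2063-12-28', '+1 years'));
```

2065-01-01

date('2064-07-01', '+6 months') → 2065-01-01.
date('2063-12-28', '+1 years') → 2064-12-28.
Later of the two is 2065-01-01.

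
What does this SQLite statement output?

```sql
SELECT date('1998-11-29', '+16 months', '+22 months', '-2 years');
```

2000-01-29

Adding +16 months to 1998-11-29 gives 2000-03-29.
Adding +22 months to 2000-03-29 gives 2002-01-29.
Adding -2 years to 2002-01-29 gives 2000-01-29.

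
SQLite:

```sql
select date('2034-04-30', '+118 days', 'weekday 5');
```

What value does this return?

Applying '+118 days' to 2034-04-30: counting 118 days forward gives 2034-08-26.
`weekday 5` advances to the next Friday; 2034-08-26 is a Saturday, so it moves forward to 2034-09-01.

2034-09-01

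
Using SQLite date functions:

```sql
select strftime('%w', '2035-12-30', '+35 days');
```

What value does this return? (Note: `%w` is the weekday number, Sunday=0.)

First apply '+35 days': 2035-12-30 → 2036-02-03.
2036-02-03 is a Sunday; with Sunday=0 that is 0.

0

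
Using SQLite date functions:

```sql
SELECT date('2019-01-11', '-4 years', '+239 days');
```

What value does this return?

2015-09-07

Adding -4 years to 2019-01-11 gives 2015-01-11.
Applying '+239 days' to 2015-01-11: counting 239 days forward gives 2015-09-07.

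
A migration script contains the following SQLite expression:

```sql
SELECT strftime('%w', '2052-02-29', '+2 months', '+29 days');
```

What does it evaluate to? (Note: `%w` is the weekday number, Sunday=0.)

First apply '+2 months', '+29 days': 2052-02-29 → 2052-05-28.
2052-05-28 is a Tuesday; with Sunday=0 that is 2.

2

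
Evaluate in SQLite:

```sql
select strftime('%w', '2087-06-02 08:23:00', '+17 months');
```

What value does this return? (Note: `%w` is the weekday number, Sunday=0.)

First apply '+17 months': 2087-06-02 08:23:00 → 2088-11-02 08:23:00.
2088-11-02 is a Tuesday; with Sunday=0 that is 2.

2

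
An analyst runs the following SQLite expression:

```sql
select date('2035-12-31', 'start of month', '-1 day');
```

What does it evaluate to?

2035-11-30

`start of month` rewinds 2035-12-31 to 2035-12-01.
Going back 1 day from 2035-12-01 reaches 2035-11-30 (last day of November, 30 days).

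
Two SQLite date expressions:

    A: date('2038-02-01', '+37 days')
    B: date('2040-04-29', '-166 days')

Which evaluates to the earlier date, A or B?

A

A = 2038-03-10.
B = 2039-11-15.
A is earlier.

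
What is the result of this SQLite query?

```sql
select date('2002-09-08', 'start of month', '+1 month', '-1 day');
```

2002-09-30

`start of month` rewinds 2002-09-08 to 2002-09-01.
Adding +1 month to 2002-09-01 gives 2002-10-01.
Going back 1 day from 2002-10-01 reaches 2002-09-30 (last day of September, 30 days).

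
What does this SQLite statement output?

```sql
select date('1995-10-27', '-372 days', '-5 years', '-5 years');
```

Applying '-372 days' to 1995-10-27: counting 372 days back gives 1994-10-20.
Adding -5 years to 1994-10-20 gives 1989-10-20.
Adding -5 years to 1989-10-20 gives 1984-10-20.

1984-10-20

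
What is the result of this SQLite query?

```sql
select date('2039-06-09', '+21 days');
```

Advancing 21 more days within June lands on 2039-06-30.

2039-06-30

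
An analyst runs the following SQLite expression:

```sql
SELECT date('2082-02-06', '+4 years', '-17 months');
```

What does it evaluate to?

Adding +4 years to 2082-02-06 gives 2086-02-06.
Adding -17 months to 2086-02-06 gives 2084-09-06.

2084-09-06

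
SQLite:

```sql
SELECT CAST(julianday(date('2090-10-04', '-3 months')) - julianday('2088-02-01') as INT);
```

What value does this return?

884

Adding -3 months to 2090-10-04 gives 2090-07-04.
28 days remain in February 2088 after the 1st (29 − 1).
Full months from March 2088 through June 2090 contribute their day counts.
Then 4 days into July 2090.
Total: 28 + 31 + 30 + 31 + 30 + 31 + 31 + 30 + 31 + 30 + 31 + 31 + 28 + 31 + 30 + 31 + 30 + 31 + 31 + 30 + 31 + 30 + 31 + 31 + 28 + 31 + 30 + 31 + 30 + 4 = 884.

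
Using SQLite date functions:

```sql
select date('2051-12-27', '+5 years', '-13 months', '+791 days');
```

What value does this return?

2058-01-26

Adding +5 years to 2051-12-27 gives 2056-12-27.
Adding -13 months to 2056-12-27 gives 2055-11-27.
Applying '+791 days' to 2055-11-27: counting 791 days forward gives 2058-01-26.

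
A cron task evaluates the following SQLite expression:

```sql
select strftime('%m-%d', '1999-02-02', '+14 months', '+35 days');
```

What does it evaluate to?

05-07

First apply '+14 months', '+35 days': 1999-02-02 → 2000-05-07.
`%m-%d` extracts the month-day: 05-07.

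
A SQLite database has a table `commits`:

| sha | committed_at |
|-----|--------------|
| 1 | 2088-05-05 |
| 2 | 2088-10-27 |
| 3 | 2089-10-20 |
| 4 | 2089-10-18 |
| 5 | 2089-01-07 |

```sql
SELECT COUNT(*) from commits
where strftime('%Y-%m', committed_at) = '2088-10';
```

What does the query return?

1

Rows with year-month 2088-10: 2088-10-27 → 1.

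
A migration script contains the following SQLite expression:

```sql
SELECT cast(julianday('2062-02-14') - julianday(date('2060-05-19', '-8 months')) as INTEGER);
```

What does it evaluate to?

879

Adding -8 months to 2060-05-19 gives 2059-09-19.
11 days remain in September 2059 after the 19th (30 − 19).
Full months from October 2059 through January 2062 contribute their day counts.
Then 14 days into February 2062.
Total: 11 + 31 + 30 + 31 + 31 + 29 + 31 + 30 + 31 + 30 + 31 + 31 + 30 + 31 + 30 + 31 + 31 + 28 + 31 + 30 + 31 + 30 + 31 + 31 + 30 + 31 + 30 + 31 + 31 + 14 = 879.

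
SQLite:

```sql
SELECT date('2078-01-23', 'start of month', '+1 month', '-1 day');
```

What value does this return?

`start of month` rewinds 2078-01-23 to 2078-01-01.
Adding +1 month to 2078-01-01 gives 2078-02-01.
Going back 1 day from 2078-02-01 reaches 2078-01-31 (last day of January, 31 days).

2078-01-31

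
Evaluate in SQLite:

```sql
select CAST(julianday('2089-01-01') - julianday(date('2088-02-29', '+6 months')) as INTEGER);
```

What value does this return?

125

Adding +6 months to 2088-02-29 gives 2088-08-29.
2 days remain in August 2088 after the 29th (31 − 29).
September 2088: 30 days.
October 2088: 31 days.
November 2088: 30 days.
December 2088: 31 days.
Then 1 day into January 2089.
Total: 2 + 30 + 31 + 30 + 31 + 1 = 125.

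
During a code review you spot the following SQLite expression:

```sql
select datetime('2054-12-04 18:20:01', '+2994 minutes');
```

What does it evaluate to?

2994 minutes = 49h 54m; +2994 minutes from 2054-12-04 18:20:01 is 2054-12-06 20:14:01 (crosses midnight).

2054-12-06 20:14:01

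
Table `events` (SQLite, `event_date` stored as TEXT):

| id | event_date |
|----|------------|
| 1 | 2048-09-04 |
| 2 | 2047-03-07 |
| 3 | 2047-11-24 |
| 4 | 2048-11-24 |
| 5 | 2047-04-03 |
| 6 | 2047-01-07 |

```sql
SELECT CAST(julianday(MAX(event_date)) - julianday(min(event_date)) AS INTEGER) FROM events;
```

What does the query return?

MIN = 2047-01-07, MAX = 2048-11-24.
24 days remain in January 2047 after the 7th (31 − 7).
Full months from February 2047 through October 2048 contribute their day counts.
Then 24 days into November 2048.
Total: 24 + 28 + 31 + 30 + 31 + 30 + 31 + 31 + 30 + 31 + 30 + 31 + 31 + 29 + 31 + 30 + 31 + 30 + 31 + 31 + 30 + 31 + 24 = 687.

687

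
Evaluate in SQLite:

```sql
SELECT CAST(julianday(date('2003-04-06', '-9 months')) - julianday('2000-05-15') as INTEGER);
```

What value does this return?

782

Adding -9 months to 2003-04-06 gives 2002-07-06.
16 days remain in May 2000 after the 15th (31 − 15).
Full months from June 2000 through June 2002 contribute their day counts.
Then 6 days into July 2002.
Total: 16 + 30 + 31 + 31 + 30 + 31 + 30 + 31 + 31 + 28 + 31 + 30 + 31 + 30 + 31 + 31 + 30 + 31 + 30 + 31 + 31 + 28 + 31 + 30 + 31 + 30 + 6 = 782.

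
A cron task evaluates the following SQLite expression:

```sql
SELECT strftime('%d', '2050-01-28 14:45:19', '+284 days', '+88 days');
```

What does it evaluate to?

04

First apply '+284 days', '+88 days': 2050-01-28 14:45:19 → 2051-02-04 14:45:19.
`%d` extracts the 2-digit day of month: 04.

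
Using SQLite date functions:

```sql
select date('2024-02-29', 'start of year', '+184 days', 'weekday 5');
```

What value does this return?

`start of year` rewinds 2024-02-29 to 2024-01-01.
Applying '+184 days' to 2024-01-01: counting 184 days forward gives 2024-07-03.
`weekday 5` advances to the next Friday; 2024-07-03 is a Wednesday, so it moves forward to 2024-07-05.

2024-07-05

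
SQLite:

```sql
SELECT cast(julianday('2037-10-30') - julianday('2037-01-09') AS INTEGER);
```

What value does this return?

294

22 days remain in January 2037 after the 9th (31 − 9).
Full months from February 2037 through September 2037 contribute their day counts.
Then 30 days into October 2037.
Total: 22 + 28 + 31 + 30 + 31 + 30 + 31 + 31 + 30 + 30 = 294.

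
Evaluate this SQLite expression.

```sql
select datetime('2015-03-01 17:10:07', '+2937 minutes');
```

2937 minutes = 48h 57m; +2937 minutes from 2015-03-01 17:10:07 is 2015-03-03 18:07:07 (crosses midnight).

2015-03-03 18:07:07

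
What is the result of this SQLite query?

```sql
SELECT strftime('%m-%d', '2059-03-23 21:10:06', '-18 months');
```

First apply '-18 months': 2059-03-23 21:10:06 → 2057-09-23 21:10:06.
`%m-%d` extracts the month-day: 09-23.

09-23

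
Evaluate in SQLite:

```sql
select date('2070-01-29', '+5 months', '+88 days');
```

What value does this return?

2070-09-25

Adding +5 months to 2070-01-29 gives 2070-06-29.
Applying '+88 days' to 2070-06-29: counting 88 days forward gives 2070-09-25.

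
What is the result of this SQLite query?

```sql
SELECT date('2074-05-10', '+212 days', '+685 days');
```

Applying '+212 days' to 2074-05-10: counting 212 days forward gives 2074-12-08.
Applying '+685 days' to 2074-12-08: counting 685 days forward gives 2076-10-23.

2076-10-23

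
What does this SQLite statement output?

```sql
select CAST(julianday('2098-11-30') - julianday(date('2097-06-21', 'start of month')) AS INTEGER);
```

`start of month` rewinds 2097-06-21 to 2097-06-01.
29 days remain in June 2097 after the 1st (30 − 1).
Full months from July 2097 through October 2098 contribute their day counts.
Then 30 days into November 2098.
Total: 29 + 31 + 31 + 30 + 31 + 30 + 31 + 31 + 28 + 31 + 30 + 31 + 30 + 31 + 31 + 30 + 31 + 30 = 547.

547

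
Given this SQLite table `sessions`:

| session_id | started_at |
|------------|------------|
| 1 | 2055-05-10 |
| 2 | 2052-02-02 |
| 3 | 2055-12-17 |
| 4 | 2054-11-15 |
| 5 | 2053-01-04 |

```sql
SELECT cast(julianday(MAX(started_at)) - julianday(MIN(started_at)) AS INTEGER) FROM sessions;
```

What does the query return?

1414

MIN = 2052-02-02, MAX = 2055-12-17.
27 days remain in February 2052 after the 2nd (29 − 2).
Full months from March 2052 through November 2055 contribute their day counts.
Then 17 days into December 2055.
Total: 27 + 31 + 30 + 31 + 30 + 31 + 31 + 30 + 31 + 30 + 31 + 31 + 28 + 31 + 30 + 31 + 30 + 31 + 31 + 30 + 31 + 30 + 31 + 31 + 28 + 31 + 30 + 31 + 30 + 31 + 31 + 30 + 31 + 30 + 31 + 31 + 28 + 31 + 30 + 31 + 30 + 31 + 31 + 30 + 31 + 30 + 17 = 1414.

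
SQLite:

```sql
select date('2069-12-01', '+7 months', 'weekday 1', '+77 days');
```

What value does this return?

Adding +7 months to 2069-12-01 gives 2070-07-01.
`weekday 1` advances to the next Monday; 2070-07-01 is a Tuesday, so it moves forward to 2070-07-07.
Applying '+77 days' to 2070-07-07: counting 77 days forward gives 2070-09-22.

2070-09-22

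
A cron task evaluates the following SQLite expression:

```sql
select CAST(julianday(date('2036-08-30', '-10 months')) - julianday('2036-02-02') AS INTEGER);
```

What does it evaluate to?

Adding -10 months to 2036-08-30 gives 2035-10-30.
1 day remains in October 2035 after the 30th (31 − 30).
November 2035: 30 days.
December 2035: 31 days.
January 2036: 31 days.
Then 2 days into February 2036.
Total: 1 + 30 + 31 + 31 + 2 = 95.
The subtraction is earlier − later, so the result is −95 → -95.

-95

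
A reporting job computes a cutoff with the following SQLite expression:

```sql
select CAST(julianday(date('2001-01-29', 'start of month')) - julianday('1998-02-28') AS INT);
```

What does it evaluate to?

`start of month` rewinds 2001-01-29 to 2001-01-01.
0 days remain in February 1998 after the 28th (28 − 28).
Full months from March 1998 through December 2000 contribute their day counts.
Then 1 day into January 2001.
Total: 0 + 31 + 30 + 31 + 30 + 31 + 31 + 30 + 31 + 30 + 31 + 31 + 28 + 31 + 30 + 31 + 30 + 31 + 31 + 30 + 31 + 30 + 31 + 31 + 29 + 31 + 30 + 31 + 30 + 31 + 31 + 30 + 31 + 30 + 31 + 1 = 1038.

1038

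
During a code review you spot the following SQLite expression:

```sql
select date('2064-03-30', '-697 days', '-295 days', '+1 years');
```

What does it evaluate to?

2062-07-12

Applying '-697 days' to 2064-03-30: counting 697 days back gives 2062-05-03.
Applying '-295 days' to 2062-05-03: counting 295 days back gives 2061-07-12.
Adding +1 year to 2061-07-12 gives 2062-07-12.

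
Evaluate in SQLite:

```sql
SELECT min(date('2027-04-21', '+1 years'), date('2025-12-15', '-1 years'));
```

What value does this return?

date('2027-04-21', '+1 years') → 2028-04-21.
date('2025-12-15', '-1 years') → 2024-12-15.
Earlier of the two is 2024-12-15.

2024-12-15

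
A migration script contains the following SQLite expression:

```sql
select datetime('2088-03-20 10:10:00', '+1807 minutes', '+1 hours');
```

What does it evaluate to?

1807 minutes = 30h 7m; +1807 minutes from 2088-03-20 10:10:00 is 2088-03-21 16:17:00 (crosses midnight).
+1 hours from 2088-03-21 16:17:00 is 2088-03-21 17:17:00.

2088-03-21 17:17:00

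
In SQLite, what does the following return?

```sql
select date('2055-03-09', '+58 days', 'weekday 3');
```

Applying '+58 days' to 2055-03-09: counting 58 days forward gives 2055-05-06.
`weekday 3` advances to the next Wednesday; 2055-05-06 is a Thursday, so it moves forward to 2055-05-12.

2055-05-12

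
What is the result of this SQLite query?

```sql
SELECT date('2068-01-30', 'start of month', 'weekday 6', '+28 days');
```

2068-02-04

`start of month` rewinds 2068-01-30 to 2068-01-01.
`weekday 6` advances to the next Saturday; 2068-01-01 is a Sunday, so it moves forward to 2068-01-07.
January 2068 has 31 days; 24 remain after the 7th, so 25 days reach 2068-02-01.
Advancing 3 more days within February lands on 2068-02-04.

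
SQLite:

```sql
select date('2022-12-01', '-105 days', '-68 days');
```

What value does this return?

2022-06-11

Applying '-105 days' to 2022-12-01: counting 105 days back gives 2022-08-18.
Applying '-68 days' to 2022-08-18: counting 68 days back gives 2022-06-11.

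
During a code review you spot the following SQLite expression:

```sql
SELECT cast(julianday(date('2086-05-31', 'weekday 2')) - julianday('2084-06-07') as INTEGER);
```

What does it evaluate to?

`weekday 2` advances to the next Tuesday; 2086-05-31 is a Friday, so it moves forward to 2086-06-04.
23 days remain in June 2084 after the 7th (30 − 7).
Full months from July 2084 through May 2086 contribute their day counts.
Then 4 days into June 2086.
Total: 23 + 31 + 31 + 30 + 31 + 30 + 31 + 31 + 28 + 31 + 30 + 31 + 30 + 31 + 31 + 30 + 31 + 30 + 31 + 31 + 28 + 31 + 30 + 31 + 4 = 727.

727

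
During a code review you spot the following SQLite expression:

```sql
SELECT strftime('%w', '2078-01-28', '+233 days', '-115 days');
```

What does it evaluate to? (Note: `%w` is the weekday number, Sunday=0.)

4

First apply '+233 days', '-115 days': 2078-01-28 → 2078-05-26.
2078-05-26 is a Thursday; with Sunday=0 that is 4.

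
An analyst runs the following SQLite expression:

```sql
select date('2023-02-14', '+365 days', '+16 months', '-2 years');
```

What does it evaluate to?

Applying '+365 days' to 2023-02-14: counting 365 days forward gives 2024-02-14.
Adding +16 months to 2024-02-14 gives 2025-06-14.
Adding -2 years to 2025-06-14 gives 2023-06-14.

2023-06-14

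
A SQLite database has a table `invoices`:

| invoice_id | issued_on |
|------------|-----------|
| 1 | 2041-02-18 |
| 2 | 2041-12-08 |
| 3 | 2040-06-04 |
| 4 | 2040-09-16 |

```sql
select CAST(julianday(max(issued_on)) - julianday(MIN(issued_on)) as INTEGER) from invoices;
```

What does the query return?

552

MIN = 2040-06-04, MAX = 2041-12-08.
26 days remain in June 2040 after the 4th (30 − 4).
Full months from July 2040 through November 2041 contribute their day counts.
Then 8 days into December 2041.
Total: 26 + 31 + 31 + 30 + 31 + 30 + 31 + 31 + 28 + 31 + 30 + 31 + 30 + 31 + 31 + 30 + 31 + 30 + 8 = 552.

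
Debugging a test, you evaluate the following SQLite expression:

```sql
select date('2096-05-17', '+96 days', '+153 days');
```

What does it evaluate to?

Applying '+96 days' to 2096-05-17: counting 96 days forward gives 2096-08-21.
Applying '+153 days' to 2096-08-21: counting 153 days forward gives 2097-01-21.

2097-01-21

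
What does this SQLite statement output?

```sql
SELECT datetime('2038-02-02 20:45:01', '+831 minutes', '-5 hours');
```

2038-02-03 05:36:01

831 minutes = 13h 51m; +831 minutes from 2038-02-02 20:45:01 is 2038-02-03 10:36:01 (crosses midnight).
-5 hours from 2038-02-03 10:36:01 is 2038-02-03 05:36:01.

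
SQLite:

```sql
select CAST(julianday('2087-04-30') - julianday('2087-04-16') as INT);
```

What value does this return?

Both dates are in April 2087: 30 − 16 = 14.

14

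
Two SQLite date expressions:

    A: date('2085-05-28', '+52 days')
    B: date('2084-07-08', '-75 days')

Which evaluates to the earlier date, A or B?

B

A = 2085-07-19.
B = 2084-04-24.
B is earlier.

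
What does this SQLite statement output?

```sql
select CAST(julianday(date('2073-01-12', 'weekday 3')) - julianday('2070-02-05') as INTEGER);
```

`weekday 3` advances to the next Wednesday; 2073-01-12 is a Thursday, so it moves forward to 2073-01-18.
23 days remain in February 2070 after the 5th (28 − 5).
Full months from March 2070 through December 2072 contribute their day counts.
Then 18 days into January 2073.
Total: 23 + 31 + 30 + 31 + 30 + 31 + 31 + 30 + 31 + 30 + 31 + 31 + 28 + 31 + 30 + 31 + 30 + 31 + 31 + 30 + 31 + 30 + 31 + 31 + 29 + 31 + 30 + 31 + 30 + 31 + 31 + 30 + 31 + 30 + 31 + 18 = 1078.

1078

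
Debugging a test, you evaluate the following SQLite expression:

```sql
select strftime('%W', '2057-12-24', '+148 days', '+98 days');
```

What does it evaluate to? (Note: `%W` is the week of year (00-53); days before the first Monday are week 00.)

First apply '+148 days', '+98 days': 2057-12-24 → 2058-08-27.
2058-08-27 is a Tuesday. SQLite's %W counts Mondays since the year started; the result is 34.

34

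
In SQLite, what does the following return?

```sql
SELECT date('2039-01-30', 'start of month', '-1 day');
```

`start of month` rewinds 2039-01-30 to 2039-01-01.
Going back 1 day from 2039-01-01 reaches 2038-12-31 (last day of December, 31 days).

2038-12-31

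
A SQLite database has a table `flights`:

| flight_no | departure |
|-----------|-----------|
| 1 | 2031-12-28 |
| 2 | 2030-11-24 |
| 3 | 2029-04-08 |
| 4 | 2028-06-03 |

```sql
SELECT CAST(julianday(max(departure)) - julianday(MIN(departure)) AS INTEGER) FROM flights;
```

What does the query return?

1303

MIN = 2028-06-03, MAX = 2031-12-28.
27 days remain in June 2028 after the 3rd (30 − 3).
Full months from July 2028 through November 2031 contribute their day counts.
Then 28 days into December 2031.
Total: 27 + 31 + 31 + 30 + 31 + 30 + 31 + 31 + 28 + 31 + 30 + 31 + 30 + 31 + 31 + 30 + 31 + 30 + 31 + 31 + 28 + 31 + 30 + 31 + 30 + 31 + 31 + 30 + 31 + 30 + 31 + 31 + 28 + 31 + 30 + 31 + 30 + 31 + 31 + 30 + 31 + 30 + 28 = 1303.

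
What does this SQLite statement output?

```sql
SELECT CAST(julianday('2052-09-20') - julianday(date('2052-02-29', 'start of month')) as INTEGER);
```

`start of month` rewinds 2052-02-29 to 2052-02-01.
28 days remain in February 2052 after the 1st (29 − 1).
Full months from March 2052 through August 2052 contribute their day counts.
Then 20 days into September 2052.
Total: 28 + 31 + 30 + 31 + 30 + 31 + 31 + 20 = 232.

232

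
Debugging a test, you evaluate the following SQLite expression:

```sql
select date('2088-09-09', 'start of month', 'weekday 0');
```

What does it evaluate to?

`start of month` rewinds 2088-09-09 to 2088-09-01.
`weekday 0` advances to the next Sunday; 2088-09-01 is a Wednesday, so it moves forward to 2088-09-05.

2088-09-05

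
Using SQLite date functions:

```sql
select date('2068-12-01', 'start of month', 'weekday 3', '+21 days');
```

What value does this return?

`start of month` rewinds 2068-12-01 to 2068-12-01.
`weekday 3` advances to the next Wednesday; 2068-12-01 is a Saturday, so it moves forward to 2068-12-05.
Advancing 21 more days within December lands on 2068-12-26.

2068-12-26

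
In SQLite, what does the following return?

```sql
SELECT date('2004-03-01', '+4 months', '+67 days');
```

Adding +4 months to 2004-03-01 gives 2004-07-01.
Applying '+67 days' to 2004-07-01: counting 67 days forward gives 2004-09-06.

2004-09-06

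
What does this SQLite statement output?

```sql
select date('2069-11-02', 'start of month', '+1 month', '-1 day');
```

`start of month` rewinds 2069-11-02 to 2069-11-01.
Adding +1 month to 2069-11-01 gives 2069-12-01.
Going back 1 day from 2069-12-01 reaches 2069-11-30 (last day of November, 30 days).

2069-11-30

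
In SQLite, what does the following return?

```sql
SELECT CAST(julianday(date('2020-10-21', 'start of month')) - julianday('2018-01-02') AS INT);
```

`start of month` rewinds 2020-10-21 to 2020-10-01.
29 days remain in January 2018 after the 2nd (31 − 2).
Full months from February 2018 through September 2020 contribute their day counts.
Then 1 day into October 2020.
Total: 29 + 28 + 31 + 30 + 31 + 30 + 31 + 31 + 30 + 31 + 30 + 31 + 31 + 28 + 31 + 30 + 31 + 30 + 31 + 31 + 30 + 31 + 30 + 31 + 31 + 29 + 31 + 30 + 31 + 30 + 31 + 31 + 30 + 1 = 1003.

1003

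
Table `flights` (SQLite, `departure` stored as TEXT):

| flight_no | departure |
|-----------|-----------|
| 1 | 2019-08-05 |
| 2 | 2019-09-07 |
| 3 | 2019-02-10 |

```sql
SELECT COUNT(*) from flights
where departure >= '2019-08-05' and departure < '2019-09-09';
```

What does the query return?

Rows in [2019-08-05, 2019-09-09): 2019-08-05, 2019-09-07 → 2 rows.

2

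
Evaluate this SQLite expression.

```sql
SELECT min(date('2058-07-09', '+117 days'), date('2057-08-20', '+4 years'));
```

date('2058-07-09', '+117 days') → 2058-11-03.
date('2057-08-20', '+4 years') → 2061-08-20.
Earlier of the two is 2058-11-03.

2058-11-03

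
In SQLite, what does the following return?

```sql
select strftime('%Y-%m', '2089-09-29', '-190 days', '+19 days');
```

2089-04

First apply '-190 days', '+19 days': 2089-09-29 → 2089-04-11.
`%Y-%m` extracts the year-month: 2089-04.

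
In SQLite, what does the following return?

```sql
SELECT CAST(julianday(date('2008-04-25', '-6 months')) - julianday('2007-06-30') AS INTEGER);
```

117

Adding -6 months to 2008-04-25 gives 2007-10-25.
0 days remain in June 2007 after the 30th (30 − 30).
July 2007: 31 days.
August 2007: 31 days.
September 2007: 30 days.
Then 25 days into October 2007.
Total: 0 + 31 + 31 + 30 + 25 = 117.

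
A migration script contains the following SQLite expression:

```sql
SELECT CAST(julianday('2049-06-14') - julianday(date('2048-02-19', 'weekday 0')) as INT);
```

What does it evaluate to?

`weekday 0` advances to the next Sunday; 2048-02-19 is a Wednesday, so it moves forward to 2048-02-23.
6 days remain in February 2048 after the 23rd (29 − 23).
Full months from March 2048 through May 2049 contribute their day counts.
Then 14 days into June 2049.
Total: 6 + 31 + 30 + 31 + 30 + 31 + 31 + 30 + 31 + 30 + 31 + 31 + 28 + 31 + 30 + 31 + 14 = 477.

477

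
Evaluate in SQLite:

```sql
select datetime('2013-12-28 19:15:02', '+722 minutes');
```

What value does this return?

2013-12-29 07:17:02

722 minutes = 12h 2m; +722 minutes from 2013-12-28 19:15:02 is 2013-12-29 07:17:02 (crosses midnight).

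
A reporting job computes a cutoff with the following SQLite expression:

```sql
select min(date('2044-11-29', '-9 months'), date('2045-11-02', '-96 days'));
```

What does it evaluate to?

date('2044-11-29', '-9 months') → 2044-02-29.
date('2045-11-02', '-96 days') → 2045-07-29.
Earlier of the two is 2044-02-29.

2044-02-29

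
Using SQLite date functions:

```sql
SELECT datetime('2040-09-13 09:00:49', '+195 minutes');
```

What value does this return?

2040-09-13 12:15:49

195 minutes = 3h 15m; +195 minutes from 2040-09-13 09:00:49 is 2040-09-13 12:15:49.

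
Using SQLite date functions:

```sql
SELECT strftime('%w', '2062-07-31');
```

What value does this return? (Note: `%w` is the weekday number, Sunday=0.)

2062-07-31 is a Monday; with Sunday=0 that is 1.

1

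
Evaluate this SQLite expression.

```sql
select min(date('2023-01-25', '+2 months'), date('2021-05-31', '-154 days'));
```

2020-12-28

date('2023-01-25', '+2 months') → 2023-03-25.
date('2021-05-31', '-154 days') → 2020-12-28.
Earlier of the two is 2020-12-28.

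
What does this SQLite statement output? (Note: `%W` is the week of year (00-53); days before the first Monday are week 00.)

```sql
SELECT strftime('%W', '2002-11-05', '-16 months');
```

27

First apply '-16 months': 2002-11-05 → 2001-07-05.
2001-07-05 is a Thursday. SQLite's %W counts Mondays since the year started; the result is 27.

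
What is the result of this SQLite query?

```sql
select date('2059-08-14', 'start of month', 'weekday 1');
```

`start of month` rewinds 2059-08-14 to 2059-08-01.
`weekday 1` advances to the next Monday; 2059-08-01 is a Friday, so it moves forward to 2059-08-04.

2059-08-04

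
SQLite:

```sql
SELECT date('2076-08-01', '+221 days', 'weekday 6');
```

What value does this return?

2077-03-13

Applying '+221 days' to 2076-08-01: counting 221 days forward gives 2077-03-10.
`weekday 6` advances to the next Saturday; 2077-03-10 is a Wednesday, so it moves forward to 2077-03-13.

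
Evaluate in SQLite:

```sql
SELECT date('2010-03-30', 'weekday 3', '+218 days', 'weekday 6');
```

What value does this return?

2010-11-06

`weekday 3` advances to the next Wednesday; 2010-03-30 is a Tuesday, so it moves forward to 2010-03-31.
Applying '+218 days' to 2010-03-31: counting 218 days forward gives 2010-11-04.
`weekday 6` advances to the next Saturday; 2010-11-04 is a Thursday, so it moves forward to 2010-11-06.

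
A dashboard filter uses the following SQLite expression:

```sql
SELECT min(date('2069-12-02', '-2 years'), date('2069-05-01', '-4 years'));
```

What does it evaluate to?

2065-05-01

date('2069-12-02', '-2 years') → 2067-12-02.
date('2069-05-01', '-4 years') → 2065-05-01.
Earlier of the two is 2065-05-01.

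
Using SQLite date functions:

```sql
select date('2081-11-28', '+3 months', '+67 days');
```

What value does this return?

2082-05-06

Adding +3 months to 2081-11-28 gives 2082-02-28.
Applying '+67 days' to 2082-02-28: counting 67 days forward gives 2082-05-06.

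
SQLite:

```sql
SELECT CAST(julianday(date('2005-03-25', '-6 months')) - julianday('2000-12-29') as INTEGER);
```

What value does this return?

1366

Adding -6 months to 2005-03-25 gives 2004-09-25.
2 days remain in December 2000 after the 29th (31 − 29).
Full months from January 2001 through August 2004 contribute their day counts.
Then 25 days into September 2004.
Total: 2 + 31 + 28 + 31 + 30 + 31 + 30 + 31 + 31 + 30 + 31 + 30 + 31 + 31 + 28 + 31 + 30 + 31 + 30 + 31 + 31 + 30 + 31 + 30 + 31 + 31 + 28 + 31 + 30 + 31 + 30 + 31 + 31 + 30 + 31 + 30 + 31 + 31 + 29 + 31 + 30 + 31 + 30 + 31 + 31 + 25 = 1366.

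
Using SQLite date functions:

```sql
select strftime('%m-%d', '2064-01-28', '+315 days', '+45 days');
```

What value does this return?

01-22

First apply '+315 days', '+45 days': 2064-01-28 → 2065-01-22.
`%m-%d` extracts the month-day: 01-22.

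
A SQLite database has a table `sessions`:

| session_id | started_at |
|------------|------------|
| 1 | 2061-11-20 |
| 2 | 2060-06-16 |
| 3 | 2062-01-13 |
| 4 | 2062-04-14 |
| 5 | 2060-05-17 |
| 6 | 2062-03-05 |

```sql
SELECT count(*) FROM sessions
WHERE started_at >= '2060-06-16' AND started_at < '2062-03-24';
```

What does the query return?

Rows in [2060-06-16, 2062-03-24): 2061-11-20, 2060-06-16, 2062-01-13, 2062-03-05 → 4 rows.

4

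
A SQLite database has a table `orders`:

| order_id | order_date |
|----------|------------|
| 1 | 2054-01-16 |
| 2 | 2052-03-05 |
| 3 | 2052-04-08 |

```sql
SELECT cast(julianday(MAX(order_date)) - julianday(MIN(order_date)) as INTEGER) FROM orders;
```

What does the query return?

MIN = 2052-03-05, MAX = 2054-01-16.
26 days remain in March 2052 after the 5th (31 − 5).
Full months from April 2052 through December 2053 contribute their day counts.
Then 16 days into January 2054.
Total: 26 + 30 + 31 + 30 + 31 + 31 + 30 + 31 + 30 + 31 + 31 + 28 + 31 + 30 + 31 + 30 + 31 + 31 + 30 + 31 + 30 + 31 + 16 = 682.

682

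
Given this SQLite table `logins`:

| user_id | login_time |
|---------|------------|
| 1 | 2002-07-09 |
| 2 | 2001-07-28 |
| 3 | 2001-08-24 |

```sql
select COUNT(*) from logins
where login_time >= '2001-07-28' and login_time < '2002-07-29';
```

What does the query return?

Rows in [2001-07-28, 2002-07-29): 2002-07-09, 2001-07-28, 2001-08-24 → 3 rows.

3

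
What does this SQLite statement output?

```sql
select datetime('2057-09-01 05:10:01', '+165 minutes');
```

165 minutes = 2h 45m; +165 minutes from 2057-09-01 05:10:01 is 2057-09-01 07:55:01.

2057-09-01 07:55:01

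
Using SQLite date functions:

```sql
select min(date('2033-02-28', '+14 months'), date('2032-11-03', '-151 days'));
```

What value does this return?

2032-06-05

date('2033-02-28', '+14 months') → 2034-04-28.
date('2032-11-03', '-151 days') → 2032-06-05.
Earlier of the two is 2032-06-05.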